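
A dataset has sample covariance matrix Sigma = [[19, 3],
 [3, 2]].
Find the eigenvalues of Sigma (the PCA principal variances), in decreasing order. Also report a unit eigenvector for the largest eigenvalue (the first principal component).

Step 1 — characteristic polynomial of 2×2 Sigma:
  det(Sigma - λI) = λ² - trace · λ + det = 0.
  trace = 19 + 2 = 21, det = 19·2 - (3)² = 29.
Step 2 — discriminant:
  Δ = trace² - 4·det = 441 - 116 = 325.
Step 3 — eigenvalues:
  λ = (trace ± √Δ)/2 = (21 ± 18.0278)/2,
  λ_1 = 19.5139,  λ_2 = 1.4861.

Step 4 — unit eigenvector for λ_1: solve (Sigma - λ_1 I)v = 0. First row:
  (19 - 19.5139)·v_x + (3)·v_y = 0, i.e. (-0.5139)·v_x + (3)·v_y = 0,
  so v ∝ (b, λ_1 - a) = (3, 0.5139) = u.
  ||u|| = √((3)² + (0.5139)²) = √(9.2641) ≈ 3.0437,
  v_1 = u/||u|| ≈ (0.9856, 0.1688) (||v_1|| = 1).

λ_1 = 19.5139,  λ_2 = 1.4861;  v_1 ≈ (0.9856, 0.1688)


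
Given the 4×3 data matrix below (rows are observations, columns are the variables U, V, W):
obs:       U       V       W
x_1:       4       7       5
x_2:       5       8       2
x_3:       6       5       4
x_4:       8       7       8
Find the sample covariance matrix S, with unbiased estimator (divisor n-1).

Step 1 — column means:
  mean(U) = (4 + 5 + 6 + 8) / 4 = 23/4 = 5.75
  mean(V) = (7 + 8 + 5 + 7) / 4 = 27/4 = 6.75
  mean(W) = (5 + 2 + 4 + 8) / 4 = 19/4 = 4.75

Step 2 — sample covariance S[i,j] = (1/(n-1)) · Σ_k (x_{k,i} - mean_i) · (x_{k,j} - mean_j), with n-1 = 3.
  S[U,U] = ((-1.75)·(-1.75) + (-0.75)·(-0.75) + (0.25)·(0.25) + (2.25)·(2.25)) / 3 = 8.75/3 = 2.9167
  S[U,V] = ((-1.75)·(0.25) + (-0.75)·(1.25) + (0.25)·(-1.75) + (2.25)·(0.25)) / 3 = -1.25/3 = -0.4167
  S[U,W] = ((-1.75)·(0.25) + (-0.75)·(-2.75) + (0.25)·(-0.75) + (2.25)·(3.25)) / 3 = 8.75/3 = 2.9167
  S[V,V] = ((0.25)·(0.25) + (1.25)·(1.25) + (-1.75)·(-1.75) + (0.25)·(0.25)) / 3 = 4.75/3 = 1.5833
  S[V,W] = ((0.25)·(0.25) + (1.25)·(-2.75) + (-1.75)·(-0.75) + (0.25)·(3.25)) / 3 = -1.25/3 = -0.4167
  S[W,W] = ((0.25)·(0.25) + (-2.75)·(-2.75) + (-0.75)·(-0.75) + (3.25)·(3.25)) / 3 = 18.75/3 = 6.25

S is symmetric (S[j,i] = S[i,j]). Assembling:

S = [[2.9167, -0.4167, 2.9167],
 [-0.4167, 1.5833, -0.4167],
 [2.9167, -0.4167, 6.25]]


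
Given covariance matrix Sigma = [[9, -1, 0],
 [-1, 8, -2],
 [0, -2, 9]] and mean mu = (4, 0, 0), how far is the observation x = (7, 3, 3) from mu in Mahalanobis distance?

Step 1 — centre the observation: (x - mu) = (3, 3, 3).

Step 2 — invert Sigma (cofactor / det for 3×3, or solve directly):
  Sigma^{-1} = [[0.1128, 0.0149, 0.0033],
 [0.0149, 0.1343, 0.0299],
 [0.0033, 0.0299, 0.1177]].

Step 3 — form the quadratic (x - mu)^T · Sigma^{-1} · (x - mu):
  Sigma^{-1} · (x - mu) = (0.393, 0.5373, 0.4527).
  (x - mu)^T · [Sigma^{-1} · (x - mu)] = (3)·(0.393) + (3)·(0.5373) + (3)·(0.4527) = 4.1493.

Step 4 — take square root: d = √(4.1493) ≈ 2.037.

d(x, mu) = √(4.1493) ≈ 2.037


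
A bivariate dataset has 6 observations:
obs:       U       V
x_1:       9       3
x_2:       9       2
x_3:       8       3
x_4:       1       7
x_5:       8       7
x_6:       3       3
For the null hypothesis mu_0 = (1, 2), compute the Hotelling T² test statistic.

Step 1 — sample mean vector:
  mean(U) = (9 + 9 + 8 + 1 + 8 + 3) / 6 = 38/6 = 6.3333
  mean(V) = (3 + 2 + 3 + 7 + 7 + 3) / 6 = 25/6 = 4.1667
  x̄ = (6.3333, 4.1667),  deviation x̄ - mu_0 = (6.3333, 4.1667) - (1, 2) = (5.3333, 2.1667).

Step 2 — sample covariance matrix, S[i,j] = (1/(n-1)) · Σ_k (x_{k,i} - mean_i) · (x_{k,j} - mean_j), divisor n-1 = 5:
  S[U,U] = ((2.6667)·(2.6667) + (2.6667)·(2.6667) + (1.6667)·(1.6667) + (-5.3333)·(-5.3333) + (1.6667)·(1.6667) + (-3.3333)·(-3.3333)) / 5 = 59.3333/5 = 11.8667
  S[U,V] = ((2.6667)·(-1.1667) + (2.6667)·(-2.1667) + (1.6667)·(-1.1667) + (-5.3333)·(2.8333) + (1.6667)·(2.8333) + (-3.3333)·(-1.1667)) / 5 = -17.3333/5 = -3.4667
  S[V,V] = ((-1.1667)·(-1.1667) + (-2.1667)·(-2.1667) + (-1.1667)·(-1.1667) + (2.8333)·(2.8333) + (2.8333)·(2.8333) + (-1.1667)·(-1.1667)) / 5 = 24.8333/5 = 4.9667
  S = [[11.8667, -3.4667],
 [-3.4667, 4.9667]].

Step 3 — invert S. det(S) = 11.8667·4.9667 - (-3.4667)² = 46.92.
  S^{-1} = (1/det) · [[d, -b], [-b, a]] = [[0.1059, 0.0739],
 [0.0739, 0.2529]].

Step 4 — quadratic form (x̄ - mu_0)^T · S^{-1} · (x̄ - mu_0):
  S^{-1} · (x̄ - mu_0) = (0.7246, 0.942),
  (x̄ - mu_0)^T · [...] = (5.3333)·(0.7246) + (2.1667)·(0.942) = 5.9058.

Step 5 — scale by n: T² = 6 · 5.9058 = 35.4348.

T² ≈ 35.4348


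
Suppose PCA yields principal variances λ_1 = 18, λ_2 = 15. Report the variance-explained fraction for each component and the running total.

Step 1 — total variance = trace(Sigma) = Σ λ_i = 18 + 15 = 33.

Step 2 — fraction explained by component i = λ_i / Σ λ:
  PC1: 18/33 = 0.5455
  PC2: 15/33 = 0.4545

Step 3 — cumulative fraction after k components = (λ_1 + ... + λ_k) / Σ λ:
  k = 1: 18/33 = 0.5455
  k = 2: (18 + 15)/33 = 33/33 = 1

Summary (fraction, with percent):

explained: PC1 0.5455 (54.55%), PC2 0.4545 (45.45%);  cumulative: 0.5455, 1


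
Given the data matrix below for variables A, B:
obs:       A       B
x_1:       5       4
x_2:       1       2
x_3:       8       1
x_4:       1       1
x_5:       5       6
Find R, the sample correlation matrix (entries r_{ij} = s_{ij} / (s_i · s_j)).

Step 1 — column means:
  mean(A) = (5 + 1 + 8 + 1 + 5) / 5 = 20/5 = 4
  mean(B) = (4 + 2 + 1 + 1 + 6) / 5 = 14/5 = 2.8

Step 2 — sample variances and covariances s[i,j] = (1/(n-1)) · Σ_k (x_{k,i} - mean_i) · (x_{k,j} - mean_j), with n-1 = 4:
  s[A,A] = ((1)·(1) + (-3)·(-3) + (4)·(4) + (-3)·(-3) + (1)·(1)) / 4 = 36/4 = 9
  s[A,B] = ((1)·(1.2) + (-3)·(-0.8) + (4)·(-1.8) + (-3)·(-1.8) + (1)·(3.2)) / 4 = 5/4 = 1.25
  s[B,B] = ((1.2)·(1.2) + (-0.8)·(-0.8) + (-1.8)·(-1.8) + (-1.8)·(-1.8) + (3.2)·(3.2)) / 4 = 18.8/4 = 4.7
  Sample standard deviations s_i = √(s[i,i]):
  s(A) = √(9) = 3
  s(B) = √(4.7) = 2.1679

Step 3 — r_{ij} = s_{ij} / (s_i · s_j):
  r[A,A] = 1 (diagonal).
  r[A,B] = 1.25 / (3 · 2.1679) = 1.25 / 6.5038 = 0.1922
  r[B,B] = 1 (diagonal).

R is symmetric with unit diagonal. Assembling:

R = [[1, 0.1922],
 [0.1922, 1]]


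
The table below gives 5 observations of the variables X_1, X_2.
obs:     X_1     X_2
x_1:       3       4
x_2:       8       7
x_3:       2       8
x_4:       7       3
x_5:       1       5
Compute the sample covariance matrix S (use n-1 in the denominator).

Step 1 — column means:
  mean(X_1) = (3 + 8 + 2 + 7 + 1) / 5 = 21/5 = 4.2
  mean(X_2) = (4 + 7 + 8 + 3 + 5) / 5 = 27/5 = 5.4

Step 2 — sample covariance S[i,j] = (1/(n-1)) · Σ_k (x_{k,i} - mean_i) · (x_{k,j} - mean_j), with n-1 = 4.
  S[X_1,X_1] = ((-1.2)·(-1.2) + (3.8)·(3.8) + (-2.2)·(-2.2) + (2.8)·(2.8) + (-3.2)·(-3.2)) / 4 = 38.8/4 = 9.7
  S[X_1,X_2] = ((-1.2)·(-1.4) + (3.8)·(1.6) + (-2.2)·(2.6) + (2.8)·(-2.4) + (-3.2)·(-0.4)) / 4 = -3.4/4 = -0.85
  S[X_2,X_2] = ((-1.4)·(-1.4) + (1.6)·(1.6) + (2.6)·(2.6) + (-2.4)·(-2.4) + (-0.4)·(-0.4)) / 4 = 17.2/4 = 4.3

S is symmetric (S[j,i] = S[i,j]). Assembling:

S = [[9.7, -0.85],
 [-0.85, 4.3]]


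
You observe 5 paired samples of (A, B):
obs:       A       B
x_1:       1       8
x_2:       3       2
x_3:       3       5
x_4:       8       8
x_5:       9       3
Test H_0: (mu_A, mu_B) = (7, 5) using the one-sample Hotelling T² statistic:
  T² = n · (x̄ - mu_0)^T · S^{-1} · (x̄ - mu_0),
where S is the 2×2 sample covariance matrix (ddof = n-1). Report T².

Step 1 — sample mean vector:
  mean(A) = (1 + 3 + 3 + 8 + 9) / 5 = 24/5 = 4.8
  mean(B) = (8 + 2 + 5 + 8 + 3) / 5 = 26/5 = 5.2
  x̄ = (4.8, 5.2),  deviation x̄ - mu_0 = (4.8, 5.2) - (7, 5) = (-2.2, 0.2).

Step 2 — sample covariance matrix, S[i,j] = (1/(n-1)) · Σ_k (x_{k,i} - mean_i) · (x_{k,j} - mean_j), divisor n-1 = 4:
  S[A,A] = ((-3.8)·(-3.8) + (-1.8)·(-1.8) + (-1.8)·(-1.8) + (3.2)·(3.2) + (4.2)·(4.2)) / 4 = 48.8/4 = 12.2
  S[A,B] = ((-3.8)·(2.8) + (-1.8)·(-3.2) + (-1.8)·(-0.2) + (3.2)·(2.8) + (4.2)·(-2.2)) / 4 = -4.8/4 = -1.2
  S[B,B] = ((2.8)·(2.8) + (-3.2)·(-3.2) + (-0.2)·(-0.2) + (2.8)·(2.8) + (-2.2)·(-2.2)) / 4 = 30.8/4 = 7.7
  S = [[12.2, -1.2],
 [-1.2, 7.7]].

Step 3 — invert S. det(S) = 12.2·7.7 - (-1.2)² = 92.5.
  S^{-1} = (1/det) · [[d, -b], [-b, a]] = [[0.0832, 0.013],
 [0.013, 0.1319]].

Step 4 — quadratic form (x̄ - mu_0)^T · S^{-1} · (x̄ - mu_0):
  S^{-1} · (x̄ - mu_0) = (-0.1805, -0.0022),
  (x̄ - mu_0)^T · [...] = (-2.2)·(-0.1805) + (0.2)·(-0.0022) = 0.3968.

Step 5 — scale by n: T² = 5 · 0.3968 = 1.9838.

T² ≈ 1.9838


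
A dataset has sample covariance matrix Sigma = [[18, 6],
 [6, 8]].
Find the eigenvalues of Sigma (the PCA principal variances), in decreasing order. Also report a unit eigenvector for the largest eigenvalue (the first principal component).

Step 1 — characteristic polynomial of 2×2 Sigma:
  det(Sigma - λI) = λ² - trace · λ + det = 0.
  trace = 18 + 8 = 26, det = 18·8 - (6)² = 108.
Step 2 — discriminant:
  Δ = trace² - 4·det = 676 - 432 = 244.
Step 3 — eigenvalues:
  λ = (trace ± √Δ)/2 = (26 ± 15.6205)/2,
  λ_1 = 20.8102,  λ_2 = 5.1898.

Step 4 — unit eigenvector for λ_1: solve (Sigma - λ_1 I)v = 0. First row:
  (18 - 20.8102)·v_x + (6)·v_y = 0, i.e. (-2.8102)·v_x + (6)·v_y = 0,
  so v ∝ (b, λ_1 - a) = (6, 2.8102) = u.
  ||u|| = √((6)² + (2.8102)²) = √(43.8975) ≈ 6.6255,
  v_1 = u/||u|| ≈ (0.9056, 0.4242) (||v_1|| = 1).

λ_1 = 20.8102,  λ_2 = 5.1898;  v_1 ≈ (0.9056, 0.4242)


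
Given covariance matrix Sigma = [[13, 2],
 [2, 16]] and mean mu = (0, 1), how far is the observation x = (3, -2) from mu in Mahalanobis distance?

Step 1 — centre the observation: (x - mu) = (3, -3).

Step 2 — invert Sigma. det(Sigma) = 13·16 - (2)² = 204.
  Sigma^{-1} = (1/det) · [[d, -b], [-b, a]] = [[0.0784, -0.0098],
 [-0.0098, 0.0637]].

Step 3 — form the quadratic (x - mu)^T · Sigma^{-1} · (x - mu):
  Sigma^{-1} · (x - mu) = (0.2647, -0.2206).
  (x - mu)^T · [Sigma^{-1} · (x - mu)] = (3)·(0.2647) + (-3)·(-0.2206) = 1.4559.

Step 4 — take square root: d = √(1.4559) ≈ 1.2066.

d(x, mu) = √(1.4559) ≈ 1.2066


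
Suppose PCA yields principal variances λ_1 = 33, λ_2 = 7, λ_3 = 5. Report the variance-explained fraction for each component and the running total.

Step 1 — total variance = trace(Sigma) = Σ λ_i = 33 + 7 + 5 = 45.

Step 2 — fraction explained by component i = λ_i / Σ λ:
  PC1: 33/45 = 0.7333
  PC2: 7/45 = 0.1556
  PC3: 5/45 = 0.1111

Step 3 — cumulative fraction after k components = (λ_1 + ... + λ_k) / Σ λ:
  k = 1: 33/45 = 0.7333
  k = 2: (33 + 7)/45 = 40/45 = 0.8889
  k = 3: (33 + 7 + 5)/45 = 45/45 = 1

Summary (fraction, with percent):

explained: PC1 0.7333 (73.33%), PC2 0.1556 (15.56%), PC3 0.1111 (11.11%);  cumulative: 0.7333, 0.8889, 1


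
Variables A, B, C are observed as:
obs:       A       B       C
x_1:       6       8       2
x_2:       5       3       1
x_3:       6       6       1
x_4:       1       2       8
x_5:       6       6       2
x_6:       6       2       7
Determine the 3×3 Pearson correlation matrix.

Step 1 — column means:
  mean(A) = (6 + 5 + 6 + 1 + 6 + 6) / 6 = 30/6 = 5
  mean(B) = (8 + 3 + 6 + 2 + 6 + 2) / 6 = 27/6 = 4.5
  mean(C) = (2 + 1 + 1 + 8 + 2 + 7) / 6 = 21/6 = 3.5

Step 2 — sample variances and covariances s[i,j] = (1/(n-1)) · Σ_k (x_{k,i} - mean_i) · (x_{k,j} - mean_j), with n-1 = 5:
  s[A,A] = ((1)·(1) + (0)·(0) + (1)·(1) + (-4)·(-4) + (1)·(1) + (1)·(1)) / 5 = 20/5 = 4
  s[A,B] = ((1)·(3.5) + (0)·(-1.5) + (1)·(1.5) + (-4)·(-2.5) + (1)·(1.5) + (1)·(-2.5)) / 5 = 14/5 = 2.8
  s[A,C] = ((1)·(-1.5) + (0)·(-2.5) + (1)·(-2.5) + (-4)·(4.5) + (1)·(-1.5) + (1)·(3.5)) / 5 = -20/5 = -4
  s[B,B] = ((3.5)·(3.5) + (-1.5)·(-1.5) + (1.5)·(1.5) + (-2.5)·(-2.5) + (1.5)·(1.5) + (-2.5)·(-2.5)) / 5 = 31.5/5 = 6.3
  s[B,C] = ((3.5)·(-1.5) + (-1.5)·(-2.5) + (1.5)·(-2.5) + (-2.5)·(4.5) + (1.5)·(-1.5) + (-2.5)·(3.5)) / 5 = -27.5/5 = -5.5
  s[C,C] = ((-1.5)·(-1.5) + (-2.5)·(-2.5) + (-2.5)·(-2.5) + (4.5)·(4.5) + (-1.5)·(-1.5) + (3.5)·(3.5)) / 5 = 49.5/5 = 9.9
  Sample standard deviations s_i = √(s[i,i]):
  s(A) = √(4) = 2
  s(B) = √(6.3) = 2.51
  s(C) = √(9.9) = 3.1464

Step 3 — r_{ij} = s_{ij} / (s_i · s_j):
  r[A,A] = 1 (diagonal).
  r[A,B] = 2.8 / (2 · 2.51) = 2.8 / 5.02 = 0.5578
  r[A,C] = -4 / (2 · 3.1464) = -4 / 6.2929 = -0.6356
  r[B,B] = 1 (diagonal).
  r[B,C] = -5.5 / (2.51 · 3.1464) = -5.5 / 7.8975 = -0.6964
  r[C,C] = 1 (diagonal).

R is symmetric with unit diagonal. Assembling:

R = [[1, 0.5578, -0.6356],
 [0.5578, 1, -0.6964],
 [-0.6356, -0.6964, 1]]


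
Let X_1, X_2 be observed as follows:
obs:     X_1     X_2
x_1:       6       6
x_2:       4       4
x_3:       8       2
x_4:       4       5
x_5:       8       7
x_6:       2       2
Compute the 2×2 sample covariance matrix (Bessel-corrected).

Step 1 — column means:
  mean(X_1) = (6 + 4 + 8 + 4 + 8 + 2) / 6 = 32/6 = 5.3333
  mean(X_2) = (6 + 4 + 2 + 5 + 7 + 2) / 6 = 26/6 = 4.3333

Step 2 — sample covariance S[i,j] = (1/(n-1)) · Σ_k (x_{k,i} - mean_i) · (x_{k,j} - mean_j), with n-1 = 5.
  S[X_1,X_1] = ((0.6667)·(0.6667) + (-1.3333)·(-1.3333) + (2.6667)·(2.6667) + (-1.3333)·(-1.3333) + (2.6667)·(2.6667) + (-3.3333)·(-3.3333)) / 5 = 29.3333/5 = 5.8667
  S[X_1,X_2] = ((0.6667)·(1.6667) + (-1.3333)·(-0.3333) + (2.6667)·(-2.3333) + (-1.3333)·(0.6667) + (2.6667)·(2.6667) + (-3.3333)·(-2.3333)) / 5 = 9.3333/5 = 1.8667
  S[X_2,X_2] = ((1.6667)·(1.6667) + (-0.3333)·(-0.3333) + (-2.3333)·(-2.3333) + (0.6667)·(0.6667) + (2.6667)·(2.6667) + (-2.3333)·(-2.3333)) / 5 = 21.3333/5 = 4.2667

S is symmetric (S[j,i] = S[i,j]). Assembling:

S = [[5.8667, 1.8667],
 [1.8667, 4.2667]]


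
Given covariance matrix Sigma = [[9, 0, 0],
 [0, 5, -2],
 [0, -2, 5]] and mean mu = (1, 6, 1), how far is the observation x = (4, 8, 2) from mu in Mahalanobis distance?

Step 1 — centre the observation: (x - mu) = (3, 2, 1).

Step 2 — invert Sigma (cofactor / det for 3×3, or solve directly):
  Sigma^{-1} = [[0.1111, 0, 0],
 [0, 0.2381, 0.0952],
 [0, 0.0952, 0.2381]].

Step 3 — form the quadratic (x - mu)^T · Sigma^{-1} · (x - mu):
  Sigma^{-1} · (x - mu) = (0.3333, 0.5714, 0.4286).
  (x - mu)^T · [Sigma^{-1} · (x - mu)] = (3)·(0.3333) + (2)·(0.5714) + (1)·(0.4286) = 2.5714.

Step 4 — take square root: d = √(2.5714) ≈ 1.6036.

d(x, mu) = √(2.5714) ≈ 1.6036


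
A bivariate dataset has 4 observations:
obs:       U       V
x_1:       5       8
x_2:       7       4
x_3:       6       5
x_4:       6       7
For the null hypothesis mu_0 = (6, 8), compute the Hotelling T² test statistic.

Step 1 — sample mean vector:
  mean(U) = (5 + 7 + 6 + 6) / 4 = 24/4 = 6
  mean(V) = (8 + 4 + 5 + 7) / 4 = 24/4 = 6
  x̄ = (6, 6),  deviation x̄ - mu_0 = (6, 6) - (6, 8) = (0, -2).

Step 2 — sample covariance matrix, S[i,j] = (1/(n-1)) · Σ_k (x_{k,i} - mean_i) · (x_{k,j} - mean_j), divisor n-1 = 3:
  S[U,U] = ((-1)·(-1) + (1)·(1) + (0)·(0) + (0)·(0)) / 3 = 2/3 = 0.6667
  S[U,V] = ((-1)·(2) + (1)·(-2) + (0)·(-1) + (0)·(1)) / 3 = -4/3 = -1.3333
  S[V,V] = ((2)·(2) + (-2)·(-2) + (-1)·(-1) + (1)·(1)) / 3 = 10/3 = 3.3333
  S = [[0.6667, -1.3333],
 [-1.3333, 3.3333]].

Step 3 — invert S. det(S) = 0.6667·3.3333 - (-1.3333)² = 0.4444.
  S^{-1} = (1/det) · [[d, -b], [-b, a]] = [[7.5, 3],
 [3, 1.5]].

Step 4 — quadratic form (x̄ - mu_0)^T · S^{-1} · (x̄ - mu_0):
  S^{-1} · (x̄ - mu_0) = (-6, -3),
  (x̄ - mu_0)^T · [...] = (0)·(-6) + (-2)·(-3) = 6.

Step 5 — scale by n: T² = 4 · 6 = 24.

T² ≈ 24


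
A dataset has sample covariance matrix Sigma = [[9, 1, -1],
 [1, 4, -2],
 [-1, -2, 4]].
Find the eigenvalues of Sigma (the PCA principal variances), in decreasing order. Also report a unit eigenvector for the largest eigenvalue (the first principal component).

Step 1 — characteristic polynomial p(λ) = det(λI - Sigma) = λ³ - tr·λ² + c_1·λ - det, where tr = trace, c_1 = sum of the principal 2×2 minors, det = det(Sigma):
  tr = 9 + 4 + 4 = 17,
  c_1 = (9·4 - (1)²) + (9·4 - (-1)²) + (4·4 - (-2)²) = 35 + 35 + 12 = 82,
  det = 9·(4·4 - (-2)²) - (1)·((1)·4 - (-2)·(-1)) + (-1)·((1)·(-2) - 4·(-1)) = 9·(12) - (1)·(2) + (-1)·(2) = 104.
  So p(λ) = λ³ - 17λ² + 82λ - 104.
Step 2 — look for an integer root (rational root theorem: any rational root is an integer divisor of 104). Testing λ = 2:
  p(2) = 8 - 68 + 164 - 104 = 0  ✓
  Dividing out (λ - 2): p(λ) = (λ - 2)(λ² - 15λ + 52).
Step 3 — remaining eigenvalues from the quadratic λ² - 15λ + 52 = 0:
  Δ = 15² - 4·52 = 225 - 208 = 17,  λ = (15 ± √17)/2 = (15 ± 4.1231)/2 ≈ 9.5616 or 5.4384.
  Sorted: λ_1 = 9.5616,  λ_2 = 5.4384,  λ_3 = 2  (check: sum = 17 = tr ✓).

Step 4 — unit eigenvector for λ_1 ≈ 9.5616: v spans the null space of (Sigma - λ_1 I), whose rows are
  r_1 = (-0.5616, 1, -1),  r_2 = (1, -5.5616, -2),  r_3 = (-1, -2, -5.5616).
  v is orthogonal to every row, so take v ∝ r_1 × r_2 = ((1)·(-2) - (-1)·(-5.5616), (-1)·(1) - (-0.5616)·(-2), (-0.5616)·(-5.5616) - (1)·(1)) ≈ (-7.5616, -2.1231, 2.1231).
  Rescale (multiply by -1 so the first nonzero entry is positive): u = (7.5616, 2.1231, -2.1231).
  ||u|| = √((7.5616)² + (2.1231)² + (-2.1231)²) = √(66.1922) ≈ 8.1359,  v_1 = u/||u|| ≈ (0.9294, 0.261, -0.261) (||v_1|| = 1).

λ_1 = 9.5616,  λ_2 = 5.4384,  λ_3 = 2;  v_1 ≈ (0.9294, 0.261, -0.261)


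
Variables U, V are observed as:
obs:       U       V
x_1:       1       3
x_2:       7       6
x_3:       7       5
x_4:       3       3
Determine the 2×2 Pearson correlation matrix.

Step 1 — column means:
  mean(U) = (1 + 7 + 7 + 3) / 4 = 18/4 = 4.5
  mean(V) = (3 + 6 + 5 + 3) / 4 = 17/4 = 4.25

Step 2 — sample variances and covariances s[i,j] = (1/(n-1)) · Σ_k (x_{k,i} - mean_i) · (x_{k,j} - mean_j), with n-1 = 3:
  s[U,U] = ((-3.5)·(-3.5) + (2.5)·(2.5) + (2.5)·(2.5) + (-1.5)·(-1.5)) / 3 = 27/3 = 9
  s[U,V] = ((-3.5)·(-1.25) + (2.5)·(1.75) + (2.5)·(0.75) + (-1.5)·(-1.25)) / 3 = 12.5/3 = 4.1667
  s[V,V] = ((-1.25)·(-1.25) + (1.75)·(1.75) + (0.75)·(0.75) + (-1.25)·(-1.25)) / 3 = 6.75/3 = 2.25
  Sample standard deviations s_i = √(s[i,i]):
  s(U) = √(9) = 3
  s(V) = √(2.25) = 1.5

Step 3 — r_{ij} = s_{ij} / (s_i · s_j):
  r[U,U] = 1 (diagonal).
  r[U,V] = 4.1667 / (3 · 1.5) = 4.1667 / 4.5 = 0.9259
  r[V,V] = 1 (diagonal).

R is symmetric with unit diagonal. Assembling:

R = [[1, 0.9259],
 [0.9259, 1]]


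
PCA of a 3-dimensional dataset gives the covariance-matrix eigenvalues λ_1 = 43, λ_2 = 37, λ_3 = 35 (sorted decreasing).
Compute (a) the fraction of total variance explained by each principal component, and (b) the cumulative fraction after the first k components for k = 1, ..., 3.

Step 1 — total variance = trace(Sigma) = Σ λ_i = 43 + 37 + 35 = 115.

Step 2 — fraction explained by component i = λ_i / Σ λ:
  PC1: 43/115 = 0.3739
  PC2: 37/115 = 0.3217
  PC3: 35/115 = 0.3043

Step 3 — cumulative fraction after k components = (λ_1 + ... + λ_k) / Σ λ:
  k = 1: 43/115 = 0.3739
  k = 2: (43 + 37)/115 = 80/115 = 0.6957
  k = 3: (43 + 37 + 35)/115 = 115/115 = 1

Summary (fraction, with percent):

explained: PC1 0.3739 (37.39%), PC2 0.3217 (32.17%), PC3 0.3043 (30.43%);  cumulative: 0.3739, 0.6957, 1


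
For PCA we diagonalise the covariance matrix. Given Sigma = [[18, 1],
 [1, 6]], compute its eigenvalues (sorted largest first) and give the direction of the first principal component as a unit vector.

Step 1 — characteristic polynomial of 2×2 Sigma:
  det(Sigma - λI) = λ² - trace · λ + det = 0.
  trace = 18 + 6 = 24, det = 18·6 - (1)² = 107.
Step 2 — discriminant:
  Δ = trace² - 4·det = 576 - 428 = 148.
Step 3 — eigenvalues:
  λ = (trace ± √Δ)/2 = (24 ± 12.1655)/2,
  λ_1 = 18.0828,  λ_2 = 5.9172.

Step 4 — unit eigenvector for λ_1: solve (Sigma - λ_1 I)v = 0. First row:
  (18 - 18.0828)·v_x + (1)·v_y = 0, i.e. (-0.0828)·v_x + (1)·v_y = 0,
  so v ∝ (b, λ_1 - a) = (1, 0.0828) = u.
  ||u|| = √((1)² + (0.0828)²) = √(1.0068) ≈ 1.0034,
  v_1 = u/||u|| ≈ (0.9966, 0.0825) (||v_1|| = 1).

λ_1 = 18.0828,  λ_2 = 5.9172;  v_1 ≈ (0.9966, 0.0825)


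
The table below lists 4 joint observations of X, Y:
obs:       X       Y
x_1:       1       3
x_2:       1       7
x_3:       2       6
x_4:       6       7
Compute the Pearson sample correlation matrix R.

Step 1 — column means:
  mean(X) = (1 + 1 + 2 + 6) / 4 = 10/4 = 2.5
  mean(Y) = (3 + 7 + 6 + 7) / 4 = 23/4 = 5.75

Step 2 — sample variances and covariances s[i,j] = (1/(n-1)) · Σ_k (x_{k,i} - mean_i) · (x_{k,j} - mean_j), with n-1 = 3:
  s[X,X] = ((-1.5)·(-1.5) + (-1.5)·(-1.5) + (-0.5)·(-0.5) + (3.5)·(3.5)) / 3 = 17/3 = 5.6667
  s[X,Y] = ((-1.5)·(-2.75) + (-1.5)·(1.25) + (-0.5)·(0.25) + (3.5)·(1.25)) / 3 = 6.5/3 = 2.1667
  s[Y,Y] = ((-2.75)·(-2.75) + (1.25)·(1.25) + (0.25)·(0.25) + (1.25)·(1.25)) / 3 = 10.75/3 = 3.5833
  Sample standard deviations s_i = √(s[i,i]):
  s(X) = √(5.6667) = 2.3805
  s(Y) = √(3.5833) = 1.893

Step 3 — r_{ij} = s_{ij} / (s_i · s_j):
  r[X,X] = 1 (diagonal).
  r[X,Y] = 2.1667 / (2.3805 · 1.893) = 2.1667 / 4.5062 = 0.4808
  r[Y,Y] = 1 (diagonal).

R is symmetric with unit diagonal. Assembling:

R = [[1, 0.4808],
 [0.4808, 1]]


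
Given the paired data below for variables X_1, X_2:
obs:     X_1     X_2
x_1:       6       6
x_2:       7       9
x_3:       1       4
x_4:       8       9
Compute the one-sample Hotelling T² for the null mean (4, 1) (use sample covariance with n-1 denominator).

Step 1 — sample mean vector:
  mean(X_1) = (6 + 7 + 1 + 8) / 4 = 22/4 = 5.5
  mean(X_2) = (6 + 9 + 4 + 9) / 4 = 28/4 = 7
  x̄ = (5.5, 7),  deviation x̄ - mu_0 = (5.5, 7) - (4, 1) = (1.5, 6).

Step 2 — sample covariance matrix, S[i,j] = (1/(n-1)) · Σ_k (x_{k,i} - mean_i) · (x_{k,j} - mean_j), divisor n-1 = 3:
  S[X_1,X_1] = ((0.5)·(0.5) + (1.5)·(1.5) + (-4.5)·(-4.5) + (2.5)·(2.5)) / 3 = 29/3 = 9.6667
  S[X_1,X_2] = ((0.5)·(-1) + (1.5)·(2) + (-4.5)·(-3) + (2.5)·(2)) / 3 = 21/3 = 7
  S[X_2,X_2] = ((-1)·(-1) + (2)·(2) + (-3)·(-3) + (2)·(2)) / 3 = 18/3 = 6
  S = [[9.6667, 7],
 [7, 6]].

Step 3 — invert S. det(S) = 9.6667·6 - (7)² = 9.
  S^{-1} = (1/det) · [[d, -b], [-b, a]] = [[0.6667, -0.7778],
 [-0.7778, 1.0741]].

Step 4 — quadratic form (x̄ - mu_0)^T · S^{-1} · (x̄ - mu_0):
  S^{-1} · (x̄ - mu_0) = (-3.6667, 5.2778),
  (x̄ - mu_0)^T · [...] = (1.5)·(-3.6667) + (6)·(5.2778) = 26.1667.

Step 5 — scale by n: T² = 4 · 26.1667 = 104.6667.

T² ≈ 104.6667


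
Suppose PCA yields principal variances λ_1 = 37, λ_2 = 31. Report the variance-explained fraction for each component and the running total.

Step 1 — total variance = trace(Sigma) = Σ λ_i = 37 + 31 = 68.

Step 2 — fraction explained by component i = λ_i / Σ λ:
  PC1: 37/68 = 0.5441
  PC2: 31/68 = 0.4559

Step 3 — cumulative fraction after k components = (λ_1 + ... + λ_k) / Σ λ:
  k = 1: 37/68 = 0.5441
  k = 2: (37 + 31)/68 = 68/68 = 1

Summary (fraction, with percent):

explained: PC1 0.5441 (54.41%), PC2 0.4559 (45.59%);  cumulative: 0.5441, 1


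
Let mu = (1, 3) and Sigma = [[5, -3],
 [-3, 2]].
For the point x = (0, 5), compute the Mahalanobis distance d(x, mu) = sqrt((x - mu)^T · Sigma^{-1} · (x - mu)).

Step 1 — centre the observation: (x - mu) = (-1, 2).

Step 2 — invert Sigma. det(Sigma) = 5·2 - (-3)² = 1.
  Sigma^{-1} = (1/det) · [[d, -b], [-b, a]] = [[2, 3],
 [3, 5]].

Step 3 — form the quadratic (x - mu)^T · Sigma^{-1} · (x - mu):
  Sigma^{-1} · (x - mu) = (4, 7).
  (x - mu)^T · [Sigma^{-1} · (x - mu)] = (-1)·(4) + (2)·(7) = 10.

Step 4 — take square root: d = √(10) ≈ 3.1623.

d(x, mu) = √(10) ≈ 3.1623


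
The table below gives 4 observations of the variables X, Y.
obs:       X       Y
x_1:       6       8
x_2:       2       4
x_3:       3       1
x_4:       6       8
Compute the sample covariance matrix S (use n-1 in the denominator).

Step 1 — column means:
  mean(X) = (6 + 2 + 3 + 6) / 4 = 17/4 = 4.25
  mean(Y) = (8 + 4 + 1 + 8) / 4 = 21/4 = 5.25

Step 2 — sample covariance S[i,j] = (1/(n-1)) · Σ_k (x_{k,i} - mean_i) · (x_{k,j} - mean_j), with n-1 = 3.
  S[X,X] = ((1.75)·(1.75) + (-2.25)·(-2.25) + (-1.25)·(-1.25) + (1.75)·(1.75)) / 3 = 12.75/3 = 4.25
  S[X,Y] = ((1.75)·(2.75) + (-2.25)·(-1.25) + (-1.25)·(-4.25) + (1.75)·(2.75)) / 3 = 17.75/3 = 5.9167
  S[Y,Y] = ((2.75)·(2.75) + (-1.25)·(-1.25) + (-4.25)·(-4.25) + (2.75)·(2.75)) / 3 = 34.75/3 = 11.5833

S is symmetric (S[j,i] = S[i,j]). Assembling:

S = [[4.25, 5.9167],
 [5.9167, 11.5833]]


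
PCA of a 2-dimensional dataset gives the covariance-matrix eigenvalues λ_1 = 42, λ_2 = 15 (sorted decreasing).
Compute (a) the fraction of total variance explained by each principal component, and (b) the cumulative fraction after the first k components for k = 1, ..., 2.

Step 1 — total variance = trace(Sigma) = Σ λ_i = 42 + 15 = 57.

Step 2 — fraction explained by component i = λ_i / Σ λ:
  PC1: 42/57 = 0.7368
  PC2: 15/57 = 0.2632

Step 3 — cumulative fraction after k components = (λ_1 + ... + λ_k) / Σ λ:
  k = 1: 42/57 = 0.7368
  k = 2: (42 + 15)/57 = 57/57 = 1

Summary (fraction, with percent):

explained: PC1 0.7368 (73.68%), PC2 0.2632 (26.32%);  cumulative: 0.7368, 1


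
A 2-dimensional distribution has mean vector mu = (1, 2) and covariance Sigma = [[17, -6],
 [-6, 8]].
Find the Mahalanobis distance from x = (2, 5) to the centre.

Step 1 — centre the observation: (x - mu) = (1, 3).

Step 2 — invert Sigma. det(Sigma) = 17·8 - (-6)² = 100.
  Sigma^{-1} = (1/det) · [[d, -b], [-b, a]] = [[0.08, 0.06],
 [0.06, 0.17]].

Step 3 — form the quadratic (x - mu)^T · Sigma^{-1} · (x - mu):
  Sigma^{-1} · (x - mu) = (0.26, 0.57).
  (x - mu)^T · [Sigma^{-1} · (x - mu)] = (1)·(0.26) + (3)·(0.57) = 1.97.

Step 4 — take square root: d = √(1.97) ≈ 1.4036.

d(x, mu) = √(1.97) ≈ 1.4036


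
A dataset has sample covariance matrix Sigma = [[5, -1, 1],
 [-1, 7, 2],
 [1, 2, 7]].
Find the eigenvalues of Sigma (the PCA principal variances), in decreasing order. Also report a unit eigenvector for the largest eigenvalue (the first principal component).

Step 1 — characteristic polynomial p(λ) = det(λI - Sigma) = λ³ - tr·λ² + c_1·λ - det, where tr = trace, c_1 = sum of the principal 2×2 minors, det = det(Sigma):
  tr = 5 + 7 + 7 = 19,
  c_1 = (5·7 - (-1)²) + (5·7 - (1)²) + (7·7 - (2)²) = 34 + 34 + 45 = 113,
  det = 5·(7·7 - (2)²) - (-1)·((-1)·7 - (2)·(1)) + (1)·((-1)·(2) - 7·(1)) = 5·(45) - (-1)·(-9) + (1)·(-9) = 207.
  So p(λ) = λ³ - 19λ² + 113λ - 207.
Step 2 — look for an integer root (rational root theorem: any rational root is an integer divisor of 207). Testing λ = 9:
  p(9) = 729 - 1539 + 1017 - 207 = 0  ✓
  Dividing out (λ - 9): p(λ) = (λ - 9)(λ² - 10λ + 23).
Step 3 — remaining eigenvalues from the quadratic λ² - 10λ + 23 = 0:
  Δ = 10² - 4·23 = 100 - 92 = 8,  λ = (10 ± √8)/2 = (10 ± 2.8284)/2 ≈ 6.4142 or 3.5858.
  Sorted: λ_1 = 9,  λ_2 = 6.4142,  λ_3 = 3.5858  (check: sum = 19 = tr ✓).

Step 4 — unit eigenvector for λ_1 = 9: v spans the null space of (Sigma - λ_1 I), whose rows are
  r_1 = (-4, -1, 1),  r_2 = (-1, -2, 2),  r_3 = (1, 2, -2).
  v is orthogonal to every row, so take v ∝ r_1 × r_2 = ((-1)·(2) - (1)·(-2), (1)·(-1) - (-4)·(2), (-4)·(-2) - (-1)·(-1)) = (0, 7, 7).
  Rescale (divide by 7): u = (0, 1, 1).
  ||u|| = √((0)² + (1)² + (1)²) = √(2) ≈ 1.4142,  v_1 = u/||u|| ≈ (0, 0.7071, 0.7071) (||v_1|| = 1).

λ_1 = 9,  λ_2 = 6.4142,  λ_3 = 3.5858;  v_1 ≈ (0, 0.7071, 0.7071)


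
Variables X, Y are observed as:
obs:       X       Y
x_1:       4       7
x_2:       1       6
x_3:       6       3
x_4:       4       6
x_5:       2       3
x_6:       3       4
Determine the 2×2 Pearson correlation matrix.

Step 1 — column means:
  mean(X) = (4 + 1 + 6 + 4 + 2 + 3) / 6 = 20/6 = 3.3333
  mean(Y) = (7 + 6 + 3 + 6 + 3 + 4) / 6 = 29/6 = 4.8333

Step 2 — sample variances and covariances s[i,j] = (1/(n-1)) · Σ_k (x_{k,i} - mean_i) · (x_{k,j} - mean_j), with n-1 = 5:
  s[X,X] = ((0.6667)·(0.6667) + (-2.3333)·(-2.3333) + (2.6667)·(2.6667) + (0.6667)·(0.6667) + (-1.3333)·(-1.3333) + (-0.3333)·(-0.3333)) / 5 = 15.3333/5 = 3.0667
  s[X,Y] = ((0.6667)·(2.1667) + (-2.3333)·(1.1667) + (2.6667)·(-1.8333) + (0.6667)·(1.1667) + (-1.3333)·(-1.8333) + (-0.3333)·(-0.8333)) / 5 = -2.6667/5 = -0.5333
  s[Y,Y] = ((2.1667)·(2.1667) + (1.1667)·(1.1667) + (-1.8333)·(-1.8333) + (1.1667)·(1.1667) + (-1.8333)·(-1.8333) + (-0.8333)·(-0.8333)) / 5 = 14.8333/5 = 2.9667
  Sample standard deviations s_i = √(s[i,i]):
  s(X) = √(3.0667) = 1.7512
  s(Y) = √(2.9667) = 1.7224

Step 3 — r_{ij} = s_{ij} / (s_i · s_j):
  r[X,X] = 1 (diagonal).
  r[X,Y] = -0.5333 / (1.7512 · 1.7224) = -0.5333 / 3.0163 = -0.1768
  r[Y,Y] = 1 (diagonal).

R is symmetric with unit diagonal. Assembling:

R = [[1, -0.1768],
 [-0.1768, 1]]


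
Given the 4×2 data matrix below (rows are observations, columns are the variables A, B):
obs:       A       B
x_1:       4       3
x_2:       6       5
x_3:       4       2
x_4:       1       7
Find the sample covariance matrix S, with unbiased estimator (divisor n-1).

Step 1 — column means:
  mean(A) = (4 + 6 + 4 + 1) / 4 = 15/4 = 3.75
  mean(B) = (3 + 5 + 2 + 7) / 4 = 17/4 = 4.25

Step 2 — sample covariance S[i,j] = (1/(n-1)) · Σ_k (x_{k,i} - mean_i) · (x_{k,j} - mean_j), with n-1 = 3.
  S[A,A] = ((0.25)·(0.25) + (2.25)·(2.25) + (0.25)·(0.25) + (-2.75)·(-2.75)) / 3 = 12.75/3 = 4.25
  S[A,B] = ((0.25)·(-1.25) + (2.25)·(0.75) + (0.25)·(-2.25) + (-2.75)·(2.75)) / 3 = -6.75/3 = -2.25
  S[B,B] = ((-1.25)·(-1.25) + (0.75)·(0.75) + (-2.25)·(-2.25) + (2.75)·(2.75)) / 3 = 14.75/3 = 4.9167

S is symmetric (S[j,i] = S[i,j]). Assembling:

S = [[4.25, -2.25],
 [-2.25, 4.9167]]


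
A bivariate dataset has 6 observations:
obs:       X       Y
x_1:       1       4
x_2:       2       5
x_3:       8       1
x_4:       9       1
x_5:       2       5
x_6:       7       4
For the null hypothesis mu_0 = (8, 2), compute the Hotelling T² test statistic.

Step 1 — sample mean vector:
  mean(X) = (1 + 2 + 8 + 9 + 2 + 7) / 6 = 29/6 = 4.8333
  mean(Y) = (4 + 5 + 1 + 1 + 5 + 4) / 6 = 20/6 = 3.3333
  x̄ = (4.8333, 3.3333),  deviation x̄ - mu_0 = (4.8333, 3.3333) - (8, 2) = (-3.1667, 1.3333).

Step 2 — sample covariance matrix, S[i,j] = (1/(n-1)) · Σ_k (x_{k,i} - mean_i) · (x_{k,j} - mean_j), divisor n-1 = 5:
  S[X,X] = ((-3.8333)·(-3.8333) + (-2.8333)·(-2.8333) + (3.1667)·(3.1667) + (4.1667)·(4.1667) + (-2.8333)·(-2.8333) + (2.1667)·(2.1667)) / 5 = 62.8333/5 = 12.5667
  S[X,Y] = ((-3.8333)·(0.6667) + (-2.8333)·(1.6667) + (3.1667)·(-2.3333) + (4.1667)·(-2.3333) + (-2.8333)·(1.6667) + (2.1667)·(0.6667)) / 5 = -27.6667/5 = -5.5333
  S[Y,Y] = ((0.6667)·(0.6667) + (1.6667)·(1.6667) + (-2.3333)·(-2.3333) + (-2.3333)·(-2.3333) + (1.6667)·(1.6667) + (0.6667)·(0.6667)) / 5 = 17.3333/5 = 3.4667
  S = [[12.5667, -5.5333],
 [-5.5333, 3.4667]].

Step 3 — invert S. det(S) = 12.5667·3.4667 - (-5.5333)² = 12.9467.
  S^{-1} = (1/det) · [[d, -b], [-b, a]] = [[0.2678, 0.4274],
 [0.4274, 0.9706]].

Step 4 — quadratic form (x̄ - mu_0)^T · S^{-1} · (x̄ - mu_0):
  S^{-1} · (x̄ - mu_0) = (-0.2781, -0.0592),
  (x̄ - mu_0)^T · [...] = (-3.1667)·(-0.2781) + (1.3333)·(-0.0592) = 0.8016.

Step 5 — scale by n: T² = 6 · 0.8016 = 4.8095.

T² ≈ 4.8095


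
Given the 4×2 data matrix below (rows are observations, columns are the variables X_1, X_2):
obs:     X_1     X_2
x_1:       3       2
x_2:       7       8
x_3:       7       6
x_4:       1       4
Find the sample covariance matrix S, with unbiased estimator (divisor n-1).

Step 1 — column means:
  mean(X_1) = (3 + 7 + 7 + 1) / 4 = 18/4 = 4.5
  mean(X_2) = (2 + 8 + 6 + 4) / 4 = 20/4 = 5

Step 2 — sample covariance S[i,j] = (1/(n-1)) · Σ_k (x_{k,i} - mean_i) · (x_{k,j} - mean_j), with n-1 = 3.
  S[X_1,X_1] = ((-1.5)·(-1.5) + (2.5)·(2.5) + (2.5)·(2.5) + (-3.5)·(-3.5)) / 3 = 27/3 = 9
  S[X_1,X_2] = ((-1.5)·(-3) + (2.5)·(3) + (2.5)·(1) + (-3.5)·(-1)) / 3 = 18/3 = 6
  S[X_2,X_2] = ((-3)·(-3) + (3)·(3) + (1)·(1) + (-1)·(-1)) / 3 = 20/3 = 6.6667

S is symmetric (S[j,i] = S[i,j]). Assembling:

S = [[9, 6],
 [6, 6.6667]]


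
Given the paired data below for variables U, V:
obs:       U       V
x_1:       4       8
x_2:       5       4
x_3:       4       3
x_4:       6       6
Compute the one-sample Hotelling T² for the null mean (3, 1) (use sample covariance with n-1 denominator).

Step 1 — sample mean vector:
  mean(U) = (4 + 5 + 4 + 6) / 4 = 19/4 = 4.75
  mean(V) = (8 + 4 + 3 + 6) / 4 = 21/4 = 5.25
  x̄ = (4.75, 5.25),  deviation x̄ - mu_0 = (4.75, 5.25) - (3, 1) = (1.75, 4.25).

Step 2 — sample covariance matrix, S[i,j] = (1/(n-1)) · Σ_k (x_{k,i} - mean_i) · (x_{k,j} - mean_j), divisor n-1 = 3:
  S[U,U] = ((-0.75)·(-0.75) + (0.25)·(0.25) + (-0.75)·(-0.75) + (1.25)·(1.25)) / 3 = 2.75/3 = 0.9167
  S[U,V] = ((-0.75)·(2.75) + (0.25)·(-1.25) + (-0.75)·(-2.25) + (1.25)·(0.75)) / 3 = 0.25/3 = 0.0833
  S[V,V] = ((2.75)·(2.75) + (-1.25)·(-1.25) + (-2.25)·(-2.25) + (0.75)·(0.75)) / 3 = 14.75/3 = 4.9167
  S = [[0.9167, 0.0833],
 [0.0833, 4.9167]].

Step 3 — invert S. det(S) = 0.9167·4.9167 - (0.0833)² = 4.5.
  S^{-1} = (1/det) · [[d, -b], [-b, a]] = [[1.0926, -0.0185],
 [-0.0185, 0.2037]].

Step 4 — quadratic form (x̄ - mu_0)^T · S^{-1} · (x̄ - mu_0):
  S^{-1} · (x̄ - mu_0) = (1.8333, 0.8333),
  (x̄ - mu_0)^T · [...] = (1.75)·(1.8333) + (4.25)·(0.8333) = 6.75.

Step 5 — scale by n: T² = 4 · 6.75 = 27.

T² ≈ 27


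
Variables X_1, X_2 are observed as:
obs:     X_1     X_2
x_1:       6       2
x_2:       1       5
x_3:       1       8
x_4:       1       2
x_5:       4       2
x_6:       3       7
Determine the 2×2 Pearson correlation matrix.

Step 1 — column means:
  mean(X_1) = (6 + 1 + 1 + 1 + 4 + 3) / 6 = 16/6 = 2.6667
  mean(X_2) = (2 + 5 + 8 + 2 + 2 + 7) / 6 = 26/6 = 4.3333

Step 2 — sample variances and covariances s[i,j] = (1/(n-1)) · Σ_k (x_{k,i} - mean_i) · (x_{k,j} - mean_j), with n-1 = 5:
  s[X_1,X_1] = ((3.3333)·(3.3333) + (-1.6667)·(-1.6667) + (-1.6667)·(-1.6667) + (-1.6667)·(-1.6667) + (1.3333)·(1.3333) + (0.3333)·(0.3333)) / 5 = 21.3333/5 = 4.2667
  s[X_1,X_2] = ((3.3333)·(-2.3333) + (-1.6667)·(0.6667) + (-1.6667)·(3.6667) + (-1.6667)·(-2.3333) + (1.3333)·(-2.3333) + (0.3333)·(2.6667)) / 5 = -13.3333/5 = -2.6667
  s[X_2,X_2] = ((-2.3333)·(-2.3333) + (0.6667)·(0.6667) + (3.6667)·(3.6667) + (-2.3333)·(-2.3333) + (-2.3333)·(-2.3333) + (2.6667)·(2.6667)) / 5 = 37.3333/5 = 7.4667
  Sample standard deviations s_i = √(s[i,i]):
  s(X_1) = √(4.2667) = 2.0656
  s(X_2) = √(7.4667) = 2.7325

Step 3 — r_{ij} = s_{ij} / (s_i · s_j):
  r[X_1,X_1] = 1 (diagonal).
  r[X_1,X_2] = -2.6667 / (2.0656 · 2.7325) = -2.6667 / 5.6443 = -0.4725
  r[X_2,X_2] = 1 (diagonal).

R is symmetric with unit diagonal. Assembling:

R = [[1, -0.4725],
 [-0.4725, 1]]


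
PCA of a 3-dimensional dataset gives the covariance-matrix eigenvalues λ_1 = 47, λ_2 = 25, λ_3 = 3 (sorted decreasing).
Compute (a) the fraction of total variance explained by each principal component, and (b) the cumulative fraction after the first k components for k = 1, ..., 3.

Step 1 — total variance = trace(Sigma) = Σ λ_i = 47 + 25 + 3 = 75.

Step 2 — fraction explained by component i = λ_i / Σ λ:
  PC1: 47/75 = 0.6267
  PC2: 25/75 = 0.3333
  PC3: 3/75 = 0.04

Step 3 — cumulative fraction after k components = (λ_1 + ... + λ_k) / Σ λ:
  k = 1: 47/75 = 0.6267
  k = 2: (47 + 25)/75 = 72/75 = 0.96
  k = 3: (47 + 25 + 3)/75 = 75/75 = 1

Summary (fraction, with percent):

explained: PC1 0.6267 (62.67%), PC2 0.3333 (33.33%), PC3 0.04 (4%);  cumulative: 0.6267, 0.96, 1


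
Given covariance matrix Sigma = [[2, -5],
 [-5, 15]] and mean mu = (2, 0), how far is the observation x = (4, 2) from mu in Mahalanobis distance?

Step 1 — centre the observation: (x - mu) = (2, 2).

Step 2 — invert Sigma. det(Sigma) = 2·15 - (-5)² = 5.
  Sigma^{-1} = (1/det) · [[d, -b], [-b, a]] = [[3, 1],
 [1, 0.4]].

Step 3 — form the quadratic (x - mu)^T · Sigma^{-1} · (x - mu):
  Sigma^{-1} · (x - mu) = (8, 2.8).
  (x - mu)^T · [Sigma^{-1} · (x - mu)] = (2)·(8) + (2)·(2.8) = 21.6.

Step 4 — take square root: d = √(21.6) ≈ 4.6476.

d(x, mu) = √(21.6) ≈ 4.6476


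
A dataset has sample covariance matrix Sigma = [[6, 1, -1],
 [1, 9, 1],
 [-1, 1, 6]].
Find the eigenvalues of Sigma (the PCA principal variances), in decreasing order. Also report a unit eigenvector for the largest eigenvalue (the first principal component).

Step 1 — characteristic polynomial p(λ) = det(λI - Sigma) = λ³ - tr·λ² + c_1·λ - det, where tr = trace, c_1 = sum of the principal 2×2 minors, det = det(Sigma):
  tr = 6 + 9 + 6 = 21,
  c_1 = (6·9 - (1)²) + (6·6 - (-1)²) + (9·6 - (1)²) = 53 + 35 + 53 = 141,
  det = 6·(9·6 - (1)²) - (1)·((1)·6 - (1)·(-1)) + (-1)·((1)·(1) - 9·(-1)) = 6·(53) - (1)·(7) + (-1)·(10) = 301.
  So p(λ) = λ³ - 21λ² + 141λ - 301.
Step 2 — look for an integer root (rational root theorem: any rational root is an integer divisor of 301). Testing λ = 7:
  p(7) = 343 - 1029 + 987 - 301 = 0  ✓
  Dividing out (λ - 7): p(λ) = (λ - 7)(λ² - 14λ + 43).
Step 3 — remaining eigenvalues from the quadratic λ² - 14λ + 43 = 0:
  Δ = 14² - 4·43 = 196 - 172 = 24,  λ = (14 ± √24)/2 = (14 ± 4.899)/2 ≈ 9.4495 or 4.5505.
  Sorted: λ_1 = 9.4495,  λ_2 = 7,  λ_3 = 4.5505  (check: sum = 21 = tr ✓).

Step 4 — unit eigenvector for λ_1 ≈ 9.4495: v spans the null space of (Sigma - λ_1 I), whose rows are
  r_1 = (-3.4495, 1, -1),  r_2 = (1, -0.4495, 1),  r_3 = (-1, 1, -3.4495).
  v is orthogonal to every row, so take v ∝ r_1 × r_2 = ((1)·(1) - (-1)·(-0.4495), (-1)·(1) - (-3.4495)·(1), (-3.4495)·(-0.4495) - (1)·(1)) ≈ (0.5505, 2.4495, 0.5505).
  Let u = (0.5505, 2.4495, 0.5505).
  ||u|| = √((0.5505)² + (2.4495)² + (0.5505)²) = √(6.6061) ≈ 2.5702,  v_1 = u/||u|| ≈ (0.2142, 0.953, 0.2142) (||v_1|| = 1).

λ_1 = 9.4495,  λ_2 = 7,  λ_3 = 4.5505;  v_1 ≈ (0.2142, 0.953, 0.2142)


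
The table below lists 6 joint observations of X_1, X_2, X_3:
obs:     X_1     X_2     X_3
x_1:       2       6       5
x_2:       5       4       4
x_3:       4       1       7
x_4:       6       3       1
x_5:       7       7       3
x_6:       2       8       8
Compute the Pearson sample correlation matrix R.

Step 1 — column means:
  mean(X_1) = (2 + 5 + 4 + 6 + 7 + 2) / 6 = 26/6 = 4.3333
  mean(X_2) = (6 + 4 + 1 + 3 + 7 + 8) / 6 = 29/6 = 4.8333
  mean(X_3) = (5 + 4 + 7 + 1 + 3 + 8) / 6 = 28/6 = 4.6667

Step 2 — sample variances and covariances s[i,j] = (1/(n-1)) · Σ_k (x_{k,i} - mean_i) · (x_{k,j} - mean_j), with n-1 = 5:
  s[X_1,X_1] = ((-2.3333)·(-2.3333) + (0.6667)·(0.6667) + (-0.3333)·(-0.3333) + (1.6667)·(1.6667) + (2.6667)·(2.6667) + (-2.3333)·(-2.3333)) / 5 = 21.3333/5 = 4.2667
  s[X_1,X_2] = ((-2.3333)·(1.1667) + (0.6667)·(-0.8333) + (-0.3333)·(-3.8333) + (1.6667)·(-1.8333) + (2.6667)·(2.1667) + (-2.3333)·(3.1667)) / 5 = -6.6667/5 = -1.3333
  s[X_1,X_3] = ((-2.3333)·(0.3333) + (0.6667)·(-0.6667) + (-0.3333)·(2.3333) + (1.6667)·(-3.6667) + (2.6667)·(-1.6667) + (-2.3333)·(3.3333)) / 5 = -20.3333/5 = -4.0667
  s[X_2,X_2] = ((1.1667)·(1.1667) + (-0.8333)·(-0.8333) + (-3.8333)·(-3.8333) + (-1.8333)·(-1.8333) + (2.1667)·(2.1667) + (3.1667)·(3.1667)) / 5 = 34.8333/5 = 6.9667
  s[X_2,X_3] = ((1.1667)·(0.3333) + (-0.8333)·(-0.6667) + (-3.8333)·(2.3333) + (-1.8333)·(-3.6667) + (2.1667)·(-1.6667) + (3.1667)·(3.3333)) / 5 = 5.6667/5 = 1.1333
  s[X_3,X_3] = ((0.3333)·(0.3333) + (-0.6667)·(-0.6667) + (2.3333)·(2.3333) + (-3.6667)·(-3.6667) + (-1.6667)·(-1.6667) + (3.3333)·(3.3333)) / 5 = 33.3333/5 = 6.6667
  Sample standard deviations s_i = √(s[i,i]):
  s(X_1) = √(4.2667) = 2.0656
  s(X_2) = √(6.9667) = 2.6394
  s(X_3) = √(6.6667) = 2.582

Step 3 — r_{ij} = s_{ij} / (s_i · s_j):
  r[X_1,X_1] = 1 (diagonal).
  r[X_1,X_2] = -1.3333 / (2.0656 · 2.6394) = -1.3333 / 5.452 = -0.2446
  r[X_1,X_3] = -4.0667 / (2.0656 · 2.582) = -4.0667 / 5.3333 = -0.7625
  r[X_2,X_2] = 1 (diagonal).
  r[X_2,X_3] = 1.1333 / (2.6394 · 2.582) = 1.1333 / 6.815 = 0.1663
  r[X_3,X_3] = 1 (diagonal).

R is symmetric with unit diagonal. Assembling:

R = [[1, -0.2446, -0.7625],
 [-0.2446, 1, 0.1663],
 [-0.7625, 0.1663, 1]]
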